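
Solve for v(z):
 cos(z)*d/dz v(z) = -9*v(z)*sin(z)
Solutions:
 v(z) = C1*cos(z)^9


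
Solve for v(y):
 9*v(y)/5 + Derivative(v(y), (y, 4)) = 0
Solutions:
 v(y) = (C1*sin(5^(3/4)*sqrt(6)*y/10) + C2*cos(5^(3/4)*sqrt(6)*y/10))*exp(-5^(3/4)*sqrt(6)*y/10) + (C3*sin(5^(3/4)*sqrt(6)*y/10) + C4*cos(5^(3/4)*sqrt(6)*y/10))*exp(5^(3/4)*sqrt(6)*y/10)


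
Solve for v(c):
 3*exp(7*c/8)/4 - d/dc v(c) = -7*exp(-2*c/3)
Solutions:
 v(c) = C1 + 6*exp(7*c/8)/7 - 21*exp(-2*c/3)/2


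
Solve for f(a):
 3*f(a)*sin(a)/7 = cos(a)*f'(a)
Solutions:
 f(a) = C1/cos(a)^(3/7)


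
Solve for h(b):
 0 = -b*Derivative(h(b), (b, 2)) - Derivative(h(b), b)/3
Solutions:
 h(b) = C1 + C2*b^(2/3)


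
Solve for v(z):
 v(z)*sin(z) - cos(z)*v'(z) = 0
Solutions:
 v(z) = C1/cos(z)


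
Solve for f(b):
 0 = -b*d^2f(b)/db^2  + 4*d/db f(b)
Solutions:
 f(b) = C1 + C2*b^5


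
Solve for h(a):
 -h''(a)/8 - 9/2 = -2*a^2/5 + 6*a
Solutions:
 h(a) = C1 + C2*a + 4*a^4/15 - 8*a^3 - 18*a^2


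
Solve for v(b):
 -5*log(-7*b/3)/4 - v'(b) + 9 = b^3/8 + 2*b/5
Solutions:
 v(b) = C1 - b^4/32 - b^2/5 - 5*b*log(-b)/4 + b*(-5*log(7) + 5*log(3) + 41)/4


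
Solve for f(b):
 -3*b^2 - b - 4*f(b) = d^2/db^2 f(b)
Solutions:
 f(b) = C1*sin(2*b) + C2*cos(2*b) - 3*b^2/4 - b/4 + 3/8


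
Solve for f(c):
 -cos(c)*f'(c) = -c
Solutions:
 f(c) = C1 + Integral(c/cos(c), c)


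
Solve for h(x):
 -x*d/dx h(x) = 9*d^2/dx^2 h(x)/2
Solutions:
 h(x) = C1 + C2*erf(x/3)


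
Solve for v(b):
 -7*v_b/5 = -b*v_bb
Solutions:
 v(b) = C1 + C2*b^(12/5)


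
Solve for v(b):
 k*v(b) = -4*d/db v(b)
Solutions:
 v(b) = C1*exp(-b*k/4)


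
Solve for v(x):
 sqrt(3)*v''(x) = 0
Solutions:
 v(x) = C1 + C2*x


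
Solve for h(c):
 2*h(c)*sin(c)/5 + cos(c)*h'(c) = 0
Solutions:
 h(c) = C1*cos(c)^(2/5)


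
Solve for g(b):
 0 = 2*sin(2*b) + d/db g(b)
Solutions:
 g(b) = C1 + cos(2*b)


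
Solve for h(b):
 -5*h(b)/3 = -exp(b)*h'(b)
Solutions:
 h(b) = C1*exp(-5*exp(-b)/3)


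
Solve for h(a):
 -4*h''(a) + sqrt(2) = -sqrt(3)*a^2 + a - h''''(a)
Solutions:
 h(a) = C1 + C2*a + C3*exp(-2*a) + C4*exp(2*a) + sqrt(3)*a^4/48 - a^3/24 + a^2*(sqrt(3) + 2*sqrt(2))/16


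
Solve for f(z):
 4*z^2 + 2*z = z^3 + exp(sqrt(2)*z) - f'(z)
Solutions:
 f(z) = C1 + z^4/4 - 4*z^3/3 - z^2 + sqrt(2)*exp(sqrt(2)*z)/2


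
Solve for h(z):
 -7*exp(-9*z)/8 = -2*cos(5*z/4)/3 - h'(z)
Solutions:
 h(z) = C1 - 8*sin(5*z/4)/15 - 7*exp(-9*z)/72


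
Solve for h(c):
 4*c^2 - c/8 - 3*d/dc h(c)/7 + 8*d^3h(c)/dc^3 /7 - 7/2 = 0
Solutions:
 h(c) = C1 + C2*exp(-sqrt(6)*c/4) + C3*exp(sqrt(6)*c/4) + 28*c^3/9 - 7*c^2/48 + 749*c/18


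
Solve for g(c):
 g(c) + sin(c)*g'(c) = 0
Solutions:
 g(c) = C1*sqrt(cos(c) + 1)/sqrt(cos(c) - 1)


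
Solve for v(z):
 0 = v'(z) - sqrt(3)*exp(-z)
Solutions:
 v(z) = C1 - sqrt(3)*exp(-z)


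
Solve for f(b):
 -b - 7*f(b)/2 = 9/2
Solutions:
 f(b) = -2*b/7 - 9/7


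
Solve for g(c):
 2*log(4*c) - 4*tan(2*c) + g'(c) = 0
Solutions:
 g(c) = C1 - 2*c*log(c) - 4*c*log(2) + 2*c - 2*log(cos(2*c))


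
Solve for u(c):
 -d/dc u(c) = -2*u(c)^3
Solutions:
 u(c) = -sqrt(2)*sqrt(-1/(C1 + 2*c))/2
 u(c) = sqrt(2)*sqrt(-1/(C1 + 2*c))/2


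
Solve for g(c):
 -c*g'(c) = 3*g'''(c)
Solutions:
 g(c) = C1 + Integral(C2*airyai(-3^(2/3)*c/3) + C3*airybi(-3^(2/3)*c/3), c)


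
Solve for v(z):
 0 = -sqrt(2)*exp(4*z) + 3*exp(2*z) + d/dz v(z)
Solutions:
 v(z) = C1 + sqrt(2)*exp(4*z)/4 - 3*exp(2*z)/2


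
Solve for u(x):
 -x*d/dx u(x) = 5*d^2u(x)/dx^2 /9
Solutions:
 u(x) = C1 + C2*erf(3*sqrt(10)*x/10)


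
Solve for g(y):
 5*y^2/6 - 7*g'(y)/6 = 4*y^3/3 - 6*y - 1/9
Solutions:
 g(y) = C1 - 2*y^4/7 + 5*y^3/21 + 18*y^2/7 + 2*y/21


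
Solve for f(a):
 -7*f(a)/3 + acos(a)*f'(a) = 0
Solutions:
 f(a) = C1*exp(7*Integral(1/acos(a), a)/3)


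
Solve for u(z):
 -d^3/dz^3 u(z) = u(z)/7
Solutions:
 u(z) = C3*exp(-7^(2/3)*z/7) + (C1*sin(sqrt(3)*7^(2/3)*z/14) + C2*cos(sqrt(3)*7^(2/3)*z/14))*exp(7^(2/3)*z/14)


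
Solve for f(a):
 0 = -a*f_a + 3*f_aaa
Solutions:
 f(a) = C1 + Integral(C2*airyai(3^(2/3)*a/3) + C3*airybi(3^(2/3)*a/3), a)


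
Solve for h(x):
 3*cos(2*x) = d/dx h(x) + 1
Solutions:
 h(x) = C1 - x + 3*sin(2*x)/2


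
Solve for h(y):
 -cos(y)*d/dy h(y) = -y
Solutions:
 h(y) = C1 + Integral(y/cos(y), y)


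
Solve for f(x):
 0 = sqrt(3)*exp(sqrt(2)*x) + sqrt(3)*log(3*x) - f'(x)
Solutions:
 f(x) = C1 + sqrt(3)*x*log(x) + sqrt(3)*x*(-1 + log(3)) + sqrt(6)*exp(sqrt(2)*x)/2


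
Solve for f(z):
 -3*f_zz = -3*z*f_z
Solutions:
 f(z) = C1 + C2*erfi(sqrt(2)*z/2)


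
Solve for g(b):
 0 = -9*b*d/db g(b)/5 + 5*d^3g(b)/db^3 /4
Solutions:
 g(b) = C1 + Integral(C2*airyai(5^(1/3)*6^(2/3)*b/5) + C3*airybi(5^(1/3)*6^(2/3)*b/5), b)


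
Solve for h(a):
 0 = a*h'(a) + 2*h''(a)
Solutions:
 h(a) = C1 + C2*erf(a/2)


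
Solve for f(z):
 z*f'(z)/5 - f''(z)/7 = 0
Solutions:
 f(z) = C1 + C2*erfi(sqrt(70)*z/10)


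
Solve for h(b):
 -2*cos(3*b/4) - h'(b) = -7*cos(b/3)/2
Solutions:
 h(b) = C1 + 21*sin(b/3)/2 - 8*sin(3*b/4)/3


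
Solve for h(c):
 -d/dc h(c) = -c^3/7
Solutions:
 h(c) = C1 + c^4/28


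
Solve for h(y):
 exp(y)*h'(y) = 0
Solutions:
 h(y) = C1


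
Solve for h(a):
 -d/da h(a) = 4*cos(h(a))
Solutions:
 h(a) = pi - asin((C1 + exp(8*a))/(C1 - exp(8*a)))
 h(a) = asin((C1 + exp(8*a))/(C1 - exp(8*a)))


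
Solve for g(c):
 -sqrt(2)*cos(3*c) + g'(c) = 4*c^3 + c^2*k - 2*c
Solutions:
 g(c) = C1 + c^4 + c^3*k/3 - c^2 + sqrt(2)*sin(3*c)/3


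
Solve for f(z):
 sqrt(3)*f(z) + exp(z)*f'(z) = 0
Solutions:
 f(z) = C1*exp(sqrt(3)*exp(-z))


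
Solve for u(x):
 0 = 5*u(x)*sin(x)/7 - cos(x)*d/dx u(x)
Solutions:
 u(x) = C1/cos(x)^(5/7)


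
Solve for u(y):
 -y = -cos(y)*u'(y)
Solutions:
 u(y) = C1 + Integral(y/cos(y), y)


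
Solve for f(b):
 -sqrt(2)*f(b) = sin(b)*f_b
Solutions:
 f(b) = C1*(cos(b) + 1)^(sqrt(2)/2)/(cos(b) - 1)^(sqrt(2)/2)


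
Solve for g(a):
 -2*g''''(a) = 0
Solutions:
 g(a) = C1 + C2*a + C3*a^2 + C4*a^3


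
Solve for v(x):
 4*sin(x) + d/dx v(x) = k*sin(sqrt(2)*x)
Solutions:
 v(x) = C1 - sqrt(2)*k*cos(sqrt(2)*x)/2 + 4*cos(x)


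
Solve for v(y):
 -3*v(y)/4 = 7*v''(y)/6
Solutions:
 v(y) = C1*sin(3*sqrt(14)*y/14) + C2*cos(3*sqrt(14)*y/14)


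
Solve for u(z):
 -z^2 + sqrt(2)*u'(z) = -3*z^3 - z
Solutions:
 u(z) = C1 - 3*sqrt(2)*z^4/8 + sqrt(2)*z^3/6 - sqrt(2)*z^2/4


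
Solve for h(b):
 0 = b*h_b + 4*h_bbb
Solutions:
 h(b) = C1 + Integral(C2*airyai(-2^(1/3)*b/2) + C3*airybi(-2^(1/3)*b/2), b)


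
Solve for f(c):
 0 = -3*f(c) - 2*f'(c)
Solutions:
 f(c) = C1*exp(-3*c/2)


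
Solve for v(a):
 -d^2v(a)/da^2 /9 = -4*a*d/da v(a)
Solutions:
 v(a) = C1 + C2*erfi(3*sqrt(2)*a)


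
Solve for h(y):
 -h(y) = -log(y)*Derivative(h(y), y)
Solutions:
 h(y) = C1*exp(li(y))


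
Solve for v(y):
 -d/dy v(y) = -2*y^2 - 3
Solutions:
 v(y) = C1 + 2*y^3/3 + 3*y


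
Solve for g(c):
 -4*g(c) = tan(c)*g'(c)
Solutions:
 g(c) = C1/sin(c)^4


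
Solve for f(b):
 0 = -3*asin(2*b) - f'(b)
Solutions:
 f(b) = C1 - 3*b*asin(2*b) - 3*sqrt(1 - 4*b^2)/2


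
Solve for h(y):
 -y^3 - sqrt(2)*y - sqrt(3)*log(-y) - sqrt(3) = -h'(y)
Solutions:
 h(y) = C1 + y^4/4 + sqrt(2)*y^2/2 + sqrt(3)*y*log(-y)


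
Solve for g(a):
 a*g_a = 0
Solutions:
 g(a) = C1


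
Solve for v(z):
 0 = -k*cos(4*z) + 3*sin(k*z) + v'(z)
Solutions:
 v(z) = C1 + k*sin(4*z)/4 + 3*cos(k*z)/k


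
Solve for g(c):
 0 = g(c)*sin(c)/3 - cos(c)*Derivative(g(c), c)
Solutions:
 g(c) = C1/cos(c)^(1/3)


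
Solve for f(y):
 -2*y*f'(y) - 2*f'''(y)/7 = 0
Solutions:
 f(y) = C1 + Integral(C2*airyai(-7^(1/3)*y) + C3*airybi(-7^(1/3)*y), y)


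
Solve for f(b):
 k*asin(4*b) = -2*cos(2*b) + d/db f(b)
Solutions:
 f(b) = C1 + k*(b*asin(4*b) + sqrt(1 - 16*b^2)/4) + sin(2*b)


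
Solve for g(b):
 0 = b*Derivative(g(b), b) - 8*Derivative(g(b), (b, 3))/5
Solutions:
 g(b) = C1 + Integral(C2*airyai(5^(1/3)*b/2) + C3*airybi(5^(1/3)*b/2), b)


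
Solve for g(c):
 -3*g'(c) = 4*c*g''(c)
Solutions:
 g(c) = C1 + C2*c^(1/4)


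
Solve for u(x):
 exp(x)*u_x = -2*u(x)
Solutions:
 u(x) = C1*exp(2*exp(-x))


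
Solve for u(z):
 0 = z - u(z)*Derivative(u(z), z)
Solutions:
 u(z) = -sqrt(C1 + z^2)
 u(z) = sqrt(C1 + z^2)


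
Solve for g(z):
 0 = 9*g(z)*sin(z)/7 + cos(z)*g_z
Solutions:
 g(z) = C1*cos(z)^(9/7)


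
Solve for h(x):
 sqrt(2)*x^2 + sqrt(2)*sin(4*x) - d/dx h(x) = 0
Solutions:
 h(x) = C1 + sqrt(2)*x^3/3 - sqrt(2)*cos(4*x)/4


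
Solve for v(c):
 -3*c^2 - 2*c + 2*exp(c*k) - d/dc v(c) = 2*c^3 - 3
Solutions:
 v(c) = C1 - c^4/2 - c^3 - c^2 + 3*c + 2*exp(c*k)/k


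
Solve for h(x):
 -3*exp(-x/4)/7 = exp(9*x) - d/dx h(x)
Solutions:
 h(x) = C1 + exp(9*x)/9 - 12*exp(-x/4)/7


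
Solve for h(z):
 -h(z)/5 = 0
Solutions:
 h(z) = 0


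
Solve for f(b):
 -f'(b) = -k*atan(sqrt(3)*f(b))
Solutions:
 Integral(1/atan(sqrt(3)*_y), (_y, f(b))) = C1 + b*k


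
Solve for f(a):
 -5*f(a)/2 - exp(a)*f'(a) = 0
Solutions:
 f(a) = C1*exp(5*exp(-a)/2)


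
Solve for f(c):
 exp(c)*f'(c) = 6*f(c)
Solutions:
 f(c) = C1*exp(-6*exp(-c))


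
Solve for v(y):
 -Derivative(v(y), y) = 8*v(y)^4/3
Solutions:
 v(y) = (-1 - sqrt(3)*I)*(1/(C1 + 8*y))^(1/3)/2
 v(y) = (-1 + sqrt(3)*I)*(1/(C1 + 8*y))^(1/3)/2
 v(y) = (1/(C1 + 8*y))^(1/3)


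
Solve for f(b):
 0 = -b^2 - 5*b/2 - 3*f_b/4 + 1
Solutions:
 f(b) = C1 - 4*b^3/9 - 5*b^2/3 + 4*b/3


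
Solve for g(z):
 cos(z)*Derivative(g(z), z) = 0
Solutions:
 g(z) = C1


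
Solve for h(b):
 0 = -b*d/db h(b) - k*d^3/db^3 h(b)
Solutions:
 h(b) = C1 + Integral(C2*airyai(b*(-1/k)^(1/3)) + C3*airybi(b*(-1/k)^(1/3)), b)


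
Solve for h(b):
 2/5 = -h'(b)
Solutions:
 h(b) = C1 - 2*b/5


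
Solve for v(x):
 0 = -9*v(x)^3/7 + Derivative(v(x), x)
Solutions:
 v(x) = -sqrt(14)*sqrt(-1/(C1 + 9*x))/2
 v(x) = sqrt(14)*sqrt(-1/(C1 + 9*x))/2


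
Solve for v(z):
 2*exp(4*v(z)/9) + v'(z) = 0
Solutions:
 v(z) = 9*log(-(1/(C1 + 8*z))^(1/4)) + 9*log(3)/2
 v(z) = 9*log(1/(C1 + 8*z))/4 + 9*log(3)/2
 v(z) = 9*log(-I*(1/(C1 + 8*z))^(1/4)) + 9*log(3)/2
 v(z) = 9*log(I*(1/(C1 + 8*z))^(1/4)) + 9*log(3)/2


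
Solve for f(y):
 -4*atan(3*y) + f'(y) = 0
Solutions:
 f(y) = C1 + 4*y*atan(3*y) - 2*log(9*y^2 + 1)/3


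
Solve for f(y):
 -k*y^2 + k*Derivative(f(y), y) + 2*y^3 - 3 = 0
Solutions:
 f(y) = C1 + y^3/3 - y^4/(2*k) + 3*y/k


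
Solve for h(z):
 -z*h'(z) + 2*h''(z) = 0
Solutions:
 h(z) = C1 + C2*erfi(z/2)


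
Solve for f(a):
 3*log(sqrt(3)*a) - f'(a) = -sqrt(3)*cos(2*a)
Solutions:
 f(a) = C1 + 3*a*log(a) - 3*a + 3*a*log(3)/2 + sqrt(3)*sin(2*a)/2


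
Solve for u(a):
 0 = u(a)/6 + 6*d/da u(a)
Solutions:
 u(a) = C1*exp(-a/36)


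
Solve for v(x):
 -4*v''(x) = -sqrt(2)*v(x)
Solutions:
 v(x) = C1*exp(-2^(1/4)*x/2) + C2*exp(2^(1/4)*x/2)


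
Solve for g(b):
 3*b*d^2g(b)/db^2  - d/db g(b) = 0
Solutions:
 g(b) = C1 + C2*b^(4/3)


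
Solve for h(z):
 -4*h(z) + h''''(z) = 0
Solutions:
 h(z) = C1*exp(-sqrt(2)*z) + C2*exp(sqrt(2)*z) + C3*sin(sqrt(2)*z) + C4*cos(sqrt(2)*z)


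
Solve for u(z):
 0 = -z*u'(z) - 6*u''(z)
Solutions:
 u(z) = C1 + C2*erf(sqrt(3)*z/6)


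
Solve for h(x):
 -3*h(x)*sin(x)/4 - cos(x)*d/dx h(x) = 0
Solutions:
 h(x) = C1*cos(x)^(3/4)


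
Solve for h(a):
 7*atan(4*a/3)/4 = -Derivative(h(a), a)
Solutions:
 h(a) = C1 - 7*a*atan(4*a/3)/4 + 21*log(16*a^2 + 9)/32


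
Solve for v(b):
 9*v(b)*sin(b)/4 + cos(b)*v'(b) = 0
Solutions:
 v(b) = C1*cos(b)^(9/4)


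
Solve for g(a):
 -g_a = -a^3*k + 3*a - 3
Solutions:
 g(a) = C1 + a^4*k/4 - 3*a^2/2 + 3*a


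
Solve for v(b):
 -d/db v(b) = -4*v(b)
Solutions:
 v(b) = C1*exp(4*b)


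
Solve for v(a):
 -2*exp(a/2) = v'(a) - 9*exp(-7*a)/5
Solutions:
 v(a) = C1 - 4*exp(a/2) - 9*exp(-7*a)/35


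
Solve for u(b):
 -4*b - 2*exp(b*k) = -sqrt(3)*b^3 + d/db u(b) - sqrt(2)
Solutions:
 u(b) = C1 + sqrt(3)*b^4/4 - 2*b^2 + sqrt(2)*b - 2*exp(b*k)/k


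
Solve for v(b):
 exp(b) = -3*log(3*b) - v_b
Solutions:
 v(b) = C1 - 3*b*log(b) + 3*b*(1 - log(3)) - exp(b)


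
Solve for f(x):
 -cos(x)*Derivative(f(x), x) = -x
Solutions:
 f(x) = C1 + Integral(x/cos(x), x)


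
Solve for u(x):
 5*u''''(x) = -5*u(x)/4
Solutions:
 u(x) = (C1*sin(x/2) + C2*cos(x/2))*exp(-x/2) + (C3*sin(x/2) + C4*cos(x/2))*exp(x/2)


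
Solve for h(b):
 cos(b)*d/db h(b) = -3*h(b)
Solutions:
 h(b) = C1*(sin(b) - 1)^(3/2)/(sin(b) + 1)^(3/2)


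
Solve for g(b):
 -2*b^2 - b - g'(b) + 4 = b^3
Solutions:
 g(b) = C1 - b^4/4 - 2*b^3/3 - b^2/2 + 4*b


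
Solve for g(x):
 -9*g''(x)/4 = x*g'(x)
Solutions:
 g(x) = C1 + C2*erf(sqrt(2)*x/3)


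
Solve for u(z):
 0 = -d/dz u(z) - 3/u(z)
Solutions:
 u(z) = -sqrt(C1 - 6*z)
 u(z) = sqrt(C1 - 6*z)


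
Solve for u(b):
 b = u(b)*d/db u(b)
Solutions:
 u(b) = -sqrt(C1 + b^2)
 u(b) = sqrt(C1 + b^2)


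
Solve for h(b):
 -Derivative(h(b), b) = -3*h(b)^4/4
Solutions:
 h(b) = 2^(2/3)*(-1/(C1 + 9*b))^(1/3)
 h(b) = (-1/(C1 + 3*b))^(1/3)*(-6^(2/3) - 3*2^(2/3)*3^(1/6)*I)/6
 h(b) = (-1/(C1 + 3*b))^(1/3)*(-6^(2/3) + 3*2^(2/3)*3^(1/6)*I)/6


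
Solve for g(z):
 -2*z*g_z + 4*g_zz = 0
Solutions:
 g(z) = C1 + C2*erfi(z/2)


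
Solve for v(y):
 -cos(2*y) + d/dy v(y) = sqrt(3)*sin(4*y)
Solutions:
 v(y) = C1 + sin(2*y)/2 - sqrt(3)*cos(4*y)/4


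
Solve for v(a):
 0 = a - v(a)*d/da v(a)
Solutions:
 v(a) = -sqrt(C1 + a^2)
 v(a) = sqrt(C1 + a^2)


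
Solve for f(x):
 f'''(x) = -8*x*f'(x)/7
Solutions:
 f(x) = C1 + Integral(C2*airyai(-2*7^(2/3)*x/7) + C3*airybi(-2*7^(2/3)*x/7), x)


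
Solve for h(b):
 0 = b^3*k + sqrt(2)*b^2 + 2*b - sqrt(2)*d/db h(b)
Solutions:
 h(b) = C1 + sqrt(2)*b^4*k/8 + b^3/3 + sqrt(2)*b^2/2


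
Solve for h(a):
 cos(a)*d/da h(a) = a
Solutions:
 h(a) = C1 + Integral(a/cos(a), a)


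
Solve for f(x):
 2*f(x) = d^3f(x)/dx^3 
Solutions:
 f(x) = C3*exp(2^(1/3)*x) + (C1*sin(2^(1/3)*sqrt(3)*x/2) + C2*cos(2^(1/3)*sqrt(3)*x/2))*exp(-2^(1/3)*x/2)


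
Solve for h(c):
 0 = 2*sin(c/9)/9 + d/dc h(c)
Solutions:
 h(c) = C1 + 2*cos(c/9)


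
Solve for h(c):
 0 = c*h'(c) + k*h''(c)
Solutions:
 h(c) = C1 + C2*sqrt(k)*erf(sqrt(2)*c*sqrt(1/k)/2)


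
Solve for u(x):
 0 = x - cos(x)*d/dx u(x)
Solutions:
 u(x) = C1 + Integral(x/cos(x), x)


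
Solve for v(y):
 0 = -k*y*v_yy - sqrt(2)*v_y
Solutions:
 v(y) = C1 + y^(((re(k) - sqrt(2))*re(k) + im(k)^2)/(re(k)^2 + im(k)^2))*(C2*sin(sqrt(2)*log(y)*Abs(im(k))/(re(k)^2 + im(k)^2)) + C3*cos(sqrt(2)*log(y)*im(k)/(re(k)^2 + im(k)^2)))


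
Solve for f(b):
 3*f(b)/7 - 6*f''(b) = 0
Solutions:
 f(b) = C1*exp(-sqrt(14)*b/14) + C2*exp(sqrt(14)*b/14)


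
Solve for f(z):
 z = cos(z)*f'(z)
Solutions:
 f(z) = C1 + Integral(z/cos(z), z)


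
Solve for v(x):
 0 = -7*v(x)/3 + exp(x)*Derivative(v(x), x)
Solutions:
 v(x) = C1*exp(-7*exp(-x)/3)


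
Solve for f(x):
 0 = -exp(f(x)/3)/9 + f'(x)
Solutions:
 f(x) = 3*log(-1/(C1 + x)) + 9*log(3)


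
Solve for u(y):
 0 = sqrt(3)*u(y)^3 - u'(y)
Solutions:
 u(y) = -sqrt(2)*sqrt(-1/(C1 + sqrt(3)*y))/2
 u(y) = sqrt(2)*sqrt(-1/(C1 + sqrt(3)*y))/2


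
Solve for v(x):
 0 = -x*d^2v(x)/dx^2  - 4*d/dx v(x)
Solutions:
 v(x) = C1 + C2/x^3


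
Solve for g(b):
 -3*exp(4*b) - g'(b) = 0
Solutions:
 g(b) = C1 - 3*exp(4*b)/4


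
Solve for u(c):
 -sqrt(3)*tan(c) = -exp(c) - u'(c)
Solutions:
 u(c) = C1 - exp(c) - sqrt(3)*log(cos(c))


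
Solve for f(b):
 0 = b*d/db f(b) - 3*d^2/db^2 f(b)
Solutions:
 f(b) = C1 + C2*erfi(sqrt(6)*b/6)


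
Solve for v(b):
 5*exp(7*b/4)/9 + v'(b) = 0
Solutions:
 v(b) = C1 - 20*exp(7*b/4)/63


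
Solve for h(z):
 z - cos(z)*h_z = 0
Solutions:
 h(z) = C1 + Integral(z/cos(z), z)


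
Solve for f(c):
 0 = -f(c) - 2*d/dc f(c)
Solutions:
 f(c) = C1*exp(-c/2)


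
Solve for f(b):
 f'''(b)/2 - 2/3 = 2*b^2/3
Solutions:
 f(b) = C1 + C2*b + C3*b^2 + b^5/45 + 2*b^3/9


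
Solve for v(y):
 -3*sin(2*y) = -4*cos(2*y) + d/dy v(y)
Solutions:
 v(y) = C1 + 2*sin(2*y) + 3*cos(2*y)/2


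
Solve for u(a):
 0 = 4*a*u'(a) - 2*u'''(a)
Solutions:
 u(a) = C1 + Integral(C2*airyai(2^(1/3)*a) + C3*airybi(2^(1/3)*a), a)


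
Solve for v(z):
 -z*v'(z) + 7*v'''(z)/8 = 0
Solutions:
 v(z) = C1 + Integral(C2*airyai(2*7^(2/3)*z/7) + C3*airybi(2*7^(2/3)*z/7), z)


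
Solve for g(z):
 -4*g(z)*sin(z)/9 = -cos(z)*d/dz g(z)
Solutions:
 g(z) = C1/cos(z)^(4/9)


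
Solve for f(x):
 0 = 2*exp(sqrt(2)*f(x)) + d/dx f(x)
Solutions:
 f(x) = sqrt(2)*(2*log(1/(C1 + 2*x)) - log(2))/4


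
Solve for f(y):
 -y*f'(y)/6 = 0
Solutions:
 f(y) = C1


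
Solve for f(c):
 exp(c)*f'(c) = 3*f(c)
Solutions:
 f(c) = C1*exp(-3*exp(-c))


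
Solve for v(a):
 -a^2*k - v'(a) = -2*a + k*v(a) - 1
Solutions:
 v(a) = C1*exp(-a*k) - a^2 + 4*a/k + 1/k - 4/k^2


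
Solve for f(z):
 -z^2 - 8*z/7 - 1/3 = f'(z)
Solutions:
 f(z) = C1 - z^3/3 - 4*z^2/7 - z/3


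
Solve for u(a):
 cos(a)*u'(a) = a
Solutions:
 u(a) = C1 + Integral(a/cos(a), a)


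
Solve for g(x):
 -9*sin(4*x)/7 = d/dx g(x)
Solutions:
 g(x) = C1 + 9*cos(4*x)/28


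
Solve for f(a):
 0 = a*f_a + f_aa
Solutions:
 f(a) = C1 + C2*erf(sqrt(2)*a/2)


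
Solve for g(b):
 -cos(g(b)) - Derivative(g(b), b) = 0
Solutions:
 g(b) = pi - asin((C1 + exp(2*b))/(C1 - exp(2*b)))
 g(b) = asin((C1 + exp(2*b))/(C1 - exp(2*b)))


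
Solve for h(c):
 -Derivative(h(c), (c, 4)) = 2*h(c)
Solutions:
 h(c) = (C1*sin(2^(3/4)*c/2) + C2*cos(2^(3/4)*c/2))*exp(-2^(3/4)*c/2) + (C3*sin(2^(3/4)*c/2) + C4*cos(2^(3/4)*c/2))*exp(2^(3/4)*c/2)


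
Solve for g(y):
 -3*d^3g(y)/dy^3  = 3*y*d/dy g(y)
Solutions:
 g(y) = C1 + Integral(C2*airyai(-y) + C3*airybi(-y), y)


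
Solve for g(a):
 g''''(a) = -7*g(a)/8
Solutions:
 g(a) = (C1*sin(2^(3/4)*7^(1/4)*a/4) + C2*cos(2^(3/4)*7^(1/4)*a/4))*exp(-2^(3/4)*7^(1/4)*a/4) + (C3*sin(2^(3/4)*7^(1/4)*a/4) + C4*cos(2^(3/4)*7^(1/4)*a/4))*exp(2^(3/4)*7^(1/4)*a/4)


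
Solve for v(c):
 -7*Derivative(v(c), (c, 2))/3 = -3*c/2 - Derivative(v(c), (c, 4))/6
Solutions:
 v(c) = C1 + C2*c + C3*exp(-sqrt(14)*c) + C4*exp(sqrt(14)*c) + 3*c^3/28


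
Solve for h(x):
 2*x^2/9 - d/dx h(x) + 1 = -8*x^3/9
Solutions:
 h(x) = C1 + 2*x^4/9 + 2*x^3/27 + x


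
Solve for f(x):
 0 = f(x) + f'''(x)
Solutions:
 f(x) = C3*exp(-x) + (C1*sin(sqrt(3)*x/2) + C2*cos(sqrt(3)*x/2))*exp(x/2)


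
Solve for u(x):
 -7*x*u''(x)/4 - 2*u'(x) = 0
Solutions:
 u(x) = C1 + C2/x^(1/7)


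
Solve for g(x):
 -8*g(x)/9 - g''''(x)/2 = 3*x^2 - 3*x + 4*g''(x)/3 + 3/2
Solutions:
 g(x) = -27*x^2/8 + 27*x/8 + (C1 + C2*x)*sin(2*sqrt(3)*x/3) + (C3 + C4*x)*cos(2*sqrt(3)*x/3) + 135/16


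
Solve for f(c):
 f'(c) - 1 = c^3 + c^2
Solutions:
 f(c) = C1 + c^4/4 + c^3/3 + c


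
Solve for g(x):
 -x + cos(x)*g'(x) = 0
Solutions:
 g(x) = C1 + Integral(x/cos(x), x)


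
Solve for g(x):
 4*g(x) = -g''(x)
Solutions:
 g(x) = C1*sin(2*x) + C2*cos(2*x)


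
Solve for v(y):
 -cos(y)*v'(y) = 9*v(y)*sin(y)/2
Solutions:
 v(y) = C1*cos(y)^(9/2)


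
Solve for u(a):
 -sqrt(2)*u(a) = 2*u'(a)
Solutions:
 u(a) = C1*exp(-sqrt(2)*a/2)


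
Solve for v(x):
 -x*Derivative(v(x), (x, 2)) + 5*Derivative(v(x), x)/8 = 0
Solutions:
 v(x) = C1 + C2*x^(13/8)


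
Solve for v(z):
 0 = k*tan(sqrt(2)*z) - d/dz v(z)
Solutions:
 v(z) = C1 - sqrt(2)*k*log(cos(sqrt(2)*z))/2


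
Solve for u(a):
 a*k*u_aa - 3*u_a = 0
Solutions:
 u(a) = C1 + a^(((re(k) + 3)*re(k) + im(k)^2)/(re(k)^2 + im(k)^2))*(C2*sin(3*log(a)*Abs(im(k))/(re(k)^2 + im(k)^2)) + C3*cos(3*log(a)*im(k)/(re(k)^2 + im(k)^2)))


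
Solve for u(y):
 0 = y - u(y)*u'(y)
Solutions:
 u(y) = -sqrt(C1 + y^2)
 u(y) = sqrt(C1 + y^2)


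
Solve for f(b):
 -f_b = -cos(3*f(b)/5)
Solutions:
 -b - 5*log(sin(3*f(b)/5) - 1)/6 + 5*log(sin(3*f(b)/5) + 1)/6 = C1


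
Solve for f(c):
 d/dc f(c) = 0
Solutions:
 f(c) = C1


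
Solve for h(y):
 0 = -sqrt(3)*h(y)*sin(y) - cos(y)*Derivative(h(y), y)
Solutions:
 h(y) = C1*cos(y)^(sqrt(3))


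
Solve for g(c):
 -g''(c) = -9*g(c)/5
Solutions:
 g(c) = C1*exp(-3*sqrt(5)*c/5) + C2*exp(3*sqrt(5)*c/5)


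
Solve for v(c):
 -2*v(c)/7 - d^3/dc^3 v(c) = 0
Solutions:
 v(c) = C3*exp(-2^(1/3)*7^(2/3)*c/7) + (C1*sin(2^(1/3)*sqrt(3)*7^(2/3)*c/14) + C2*cos(2^(1/3)*sqrt(3)*7^(2/3)*c/14))*exp(2^(1/3)*7^(2/3)*c/14)


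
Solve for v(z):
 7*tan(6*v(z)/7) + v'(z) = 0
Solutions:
 v(z) = -7*asin(C1*exp(-6*z))/6 + 7*pi/6
 v(z) = 7*asin(C1*exp(-6*z))/6


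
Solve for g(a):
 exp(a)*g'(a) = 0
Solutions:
 g(a) = C1


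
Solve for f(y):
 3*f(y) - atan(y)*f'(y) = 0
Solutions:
 f(y) = C1*exp(3*Integral(1/atan(y), y))


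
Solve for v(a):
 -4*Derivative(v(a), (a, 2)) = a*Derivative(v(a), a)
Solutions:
 v(a) = C1 + C2*erf(sqrt(2)*a/4)


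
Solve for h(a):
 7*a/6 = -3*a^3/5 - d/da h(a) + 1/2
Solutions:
 h(a) = C1 - 3*a^4/20 - 7*a^2/12 + a/2


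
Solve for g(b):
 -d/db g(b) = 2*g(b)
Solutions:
 g(b) = C1*exp(-2*b)


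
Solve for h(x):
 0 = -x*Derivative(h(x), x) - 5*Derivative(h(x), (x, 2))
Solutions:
 h(x) = C1 + C2*erf(sqrt(10)*x/10)


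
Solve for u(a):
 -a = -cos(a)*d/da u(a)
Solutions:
 u(a) = C1 + Integral(a/cos(a), a)


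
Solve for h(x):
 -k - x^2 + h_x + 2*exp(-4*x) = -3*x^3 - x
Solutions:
 h(x) = C1 + k*x - 3*x^4/4 + x^3/3 - x^2/2 + exp(-4*x)/2


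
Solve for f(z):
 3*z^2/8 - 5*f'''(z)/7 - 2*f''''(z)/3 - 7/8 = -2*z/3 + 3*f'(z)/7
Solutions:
 f(z) = C1 + C2*exp(z*(-10 + 25/(42*sqrt(566) + 1007)^(1/3) + (42*sqrt(566) + 1007)^(1/3))/28)*sin(sqrt(3)*z*(-(42*sqrt(566) + 1007)^(1/3) + 25/(42*sqrt(566) + 1007)^(1/3))/28) + C3*exp(z*(-10 + 25/(42*sqrt(566) + 1007)^(1/3) + (42*sqrt(566) + 1007)^(1/3))/28)*cos(sqrt(3)*z*(-(42*sqrt(566) + 1007)^(1/3) + 25/(42*sqrt(566) + 1007)^(1/3))/28) + C4*exp(-z*(25/(42*sqrt(566) + 1007)^(1/3) + 5 + (42*sqrt(566) + 1007)^(1/3))/14) + 7*z^3/24 + 7*z^2/9 - 119*z/24


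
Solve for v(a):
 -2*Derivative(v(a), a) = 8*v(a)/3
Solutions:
 v(a) = C1*exp(-4*a/3)


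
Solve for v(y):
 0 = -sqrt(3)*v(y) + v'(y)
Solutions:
 v(y) = C1*exp(sqrt(3)*y)


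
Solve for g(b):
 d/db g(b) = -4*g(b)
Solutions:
 g(b) = C1*exp(-4*b)


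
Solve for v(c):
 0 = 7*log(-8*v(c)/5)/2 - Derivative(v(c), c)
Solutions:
 -2*Integral(1/(log(-_y) - log(5) + 3*log(2)), (_y, v(c)))/7 = C1 - c


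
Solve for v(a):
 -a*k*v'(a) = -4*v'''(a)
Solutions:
 v(a) = C1 + Integral(C2*airyai(2^(1/3)*a*k^(1/3)/2) + C3*airybi(2^(1/3)*a*k^(1/3)/2), a)


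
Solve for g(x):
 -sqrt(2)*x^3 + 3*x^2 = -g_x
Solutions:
 g(x) = C1 + sqrt(2)*x^4/4 - x^3


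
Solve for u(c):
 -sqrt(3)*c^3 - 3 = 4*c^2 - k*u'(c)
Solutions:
 u(c) = C1 + sqrt(3)*c^4/(4*k) + 4*c^3/(3*k) + 3*c/k


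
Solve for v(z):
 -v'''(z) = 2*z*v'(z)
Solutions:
 v(z) = C1 + Integral(C2*airyai(-2^(1/3)*z) + C3*airybi(-2^(1/3)*z), z)


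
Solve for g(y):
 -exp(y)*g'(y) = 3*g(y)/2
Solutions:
 g(y) = C1*exp(3*exp(-y)/2)


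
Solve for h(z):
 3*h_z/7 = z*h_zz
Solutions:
 h(z) = C1 + C2*z^(10/7)


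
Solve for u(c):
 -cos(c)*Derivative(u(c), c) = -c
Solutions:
 u(c) = C1 + Integral(c/cos(c), c)


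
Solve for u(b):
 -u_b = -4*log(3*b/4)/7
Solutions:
 u(b) = C1 + 4*b*log(b)/7 - 8*b*log(2)/7 - 4*b/7 + 4*b*log(3)/7


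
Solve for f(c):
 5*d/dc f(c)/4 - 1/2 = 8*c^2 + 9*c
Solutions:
 f(c) = C1 + 32*c^3/15 + 18*c^2/5 + 2*c/5


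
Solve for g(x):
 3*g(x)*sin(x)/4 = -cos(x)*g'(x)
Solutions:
 g(x) = C1*cos(x)^(3/4)


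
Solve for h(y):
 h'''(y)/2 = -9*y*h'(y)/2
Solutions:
 h(y) = C1 + Integral(C2*airyai(-3^(2/3)*y) + C3*airybi(-3^(2/3)*y), y)


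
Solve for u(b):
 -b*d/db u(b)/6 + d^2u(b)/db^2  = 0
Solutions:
 u(b) = C1 + C2*erfi(sqrt(3)*b/6)


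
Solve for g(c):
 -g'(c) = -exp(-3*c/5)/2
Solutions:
 g(c) = C1 - 5*exp(-3*c/5)/6


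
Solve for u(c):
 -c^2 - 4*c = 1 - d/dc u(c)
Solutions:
 u(c) = C1 + c^3/3 + 2*c^2 + c


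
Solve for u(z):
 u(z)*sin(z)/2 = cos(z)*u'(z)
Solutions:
 u(z) = C1/sqrt(cos(z))


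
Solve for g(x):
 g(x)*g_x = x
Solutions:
 g(x) = -sqrt(C1 + x^2)
 g(x) = sqrt(C1 + x^2)


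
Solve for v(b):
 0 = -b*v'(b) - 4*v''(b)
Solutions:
 v(b) = C1 + C2*erf(sqrt(2)*b/4)


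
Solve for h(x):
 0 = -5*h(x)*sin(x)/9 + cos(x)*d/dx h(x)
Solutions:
 h(x) = C1/cos(x)^(5/9)


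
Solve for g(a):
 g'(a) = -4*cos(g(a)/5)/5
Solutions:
 4*a/5 - 5*log(sin(g(a)/5) - 1)/2 + 5*log(sin(g(a)/5) + 1)/2 = C1


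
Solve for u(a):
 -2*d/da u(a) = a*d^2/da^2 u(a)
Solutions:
 u(a) = C1 + C2/a


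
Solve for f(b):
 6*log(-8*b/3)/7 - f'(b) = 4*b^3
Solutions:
 f(b) = C1 - b^4 + 6*b*log(-b)/7 + 6*b*(-log(3) - 1 + 3*log(2))/7


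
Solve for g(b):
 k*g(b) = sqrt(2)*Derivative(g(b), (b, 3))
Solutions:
 g(b) = C1*exp(2^(5/6)*b*k^(1/3)/2) + C2*exp(2^(5/6)*b*k^(1/3)*(-1 + sqrt(3)*I)/4) + C3*exp(-2^(5/6)*b*k^(1/3)*(1 + sqrt(3)*I)/4)


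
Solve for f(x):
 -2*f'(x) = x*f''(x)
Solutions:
 f(x) = C1 + C2/x


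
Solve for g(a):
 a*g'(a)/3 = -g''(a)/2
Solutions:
 g(a) = C1 + C2*erf(sqrt(3)*a/3)


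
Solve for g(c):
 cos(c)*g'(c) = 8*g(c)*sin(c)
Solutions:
 g(c) = C1/cos(c)^8


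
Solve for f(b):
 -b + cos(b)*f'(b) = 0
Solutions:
 f(b) = C1 + Integral(b/cos(b), b)


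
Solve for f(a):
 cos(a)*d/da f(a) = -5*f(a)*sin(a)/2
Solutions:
 f(a) = C1*cos(a)^(5/2)


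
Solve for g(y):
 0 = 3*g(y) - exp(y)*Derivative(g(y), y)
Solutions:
 g(y) = C1*exp(-3*exp(-y))


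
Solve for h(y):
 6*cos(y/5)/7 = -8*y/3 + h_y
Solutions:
 h(y) = C1 + 4*y^2/3 + 30*sin(y/5)/7


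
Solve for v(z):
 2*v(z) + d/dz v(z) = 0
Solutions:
 v(z) = C1*exp(-2*z)


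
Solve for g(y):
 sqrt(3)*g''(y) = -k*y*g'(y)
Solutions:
 g(y) = Piecewise((-sqrt(2)*3^(1/4)*sqrt(pi)*C1*erf(sqrt(2)*3^(3/4)*sqrt(k)*y/6)/(2*sqrt(k)) - C2, (k > 0) | (k < 0)), (-C1*y - C2, True))


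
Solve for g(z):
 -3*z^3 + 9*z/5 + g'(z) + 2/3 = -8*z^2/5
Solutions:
 g(z) = C1 + 3*z^4/4 - 8*z^3/15 - 9*z^2/10 - 2*z/3


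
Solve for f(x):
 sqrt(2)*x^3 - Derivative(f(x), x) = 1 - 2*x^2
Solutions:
 f(x) = C1 + sqrt(2)*x^4/4 + 2*x^3/3 - x


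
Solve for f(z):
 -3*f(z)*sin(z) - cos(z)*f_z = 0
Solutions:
 f(z) = C1*cos(z)^3


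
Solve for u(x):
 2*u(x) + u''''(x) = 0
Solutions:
 u(x) = (C1*sin(2^(3/4)*x/2) + C2*cos(2^(3/4)*x/2))*exp(-2^(3/4)*x/2) + (C3*sin(2^(3/4)*x/2) + C4*cos(2^(3/4)*x/2))*exp(2^(3/4)*x/2)


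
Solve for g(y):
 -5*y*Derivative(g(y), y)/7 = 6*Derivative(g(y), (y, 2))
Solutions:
 g(y) = C1 + C2*erf(sqrt(105)*y/42)


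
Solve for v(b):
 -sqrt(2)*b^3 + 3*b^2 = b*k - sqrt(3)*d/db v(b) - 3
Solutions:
 v(b) = C1 + sqrt(6)*b^4/12 - sqrt(3)*b^3/3 + sqrt(3)*b^2*k/6 - sqrt(3)*b


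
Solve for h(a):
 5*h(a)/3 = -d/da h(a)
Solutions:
 h(a) = C1*exp(-5*a/3)


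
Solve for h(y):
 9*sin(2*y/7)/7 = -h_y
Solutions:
 h(y) = C1 + 9*cos(2*y/7)/2


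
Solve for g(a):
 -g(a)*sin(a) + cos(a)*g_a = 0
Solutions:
 g(a) = C1/cos(a)


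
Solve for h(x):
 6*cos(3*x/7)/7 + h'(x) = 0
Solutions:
 h(x) = C1 - 2*sin(3*x/7)


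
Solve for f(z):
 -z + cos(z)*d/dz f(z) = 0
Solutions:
 f(z) = C1 + Integral(z/cos(z), z)


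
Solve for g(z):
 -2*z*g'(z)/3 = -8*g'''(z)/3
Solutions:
 g(z) = C1 + Integral(C2*airyai(2^(1/3)*z/2) + C3*airybi(2^(1/3)*z/2), z)


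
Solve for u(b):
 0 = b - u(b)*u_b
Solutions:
 u(b) = -sqrt(C1 + b^2)
 u(b) = sqrt(C1 + b^2)


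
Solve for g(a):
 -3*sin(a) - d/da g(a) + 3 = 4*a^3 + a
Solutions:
 g(a) = C1 - a^4 - a^2/2 + 3*a + 3*cos(a)


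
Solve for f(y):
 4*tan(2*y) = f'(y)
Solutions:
 f(y) = C1 - 2*log(cos(2*y))


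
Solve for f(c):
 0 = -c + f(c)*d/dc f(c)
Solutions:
 f(c) = -sqrt(C1 + c^2)
 f(c) = sqrt(C1 + c^2)


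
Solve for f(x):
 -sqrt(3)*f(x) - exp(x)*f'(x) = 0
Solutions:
 f(x) = C1*exp(sqrt(3)*exp(-x))


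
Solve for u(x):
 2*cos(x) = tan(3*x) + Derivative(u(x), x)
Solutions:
 u(x) = C1 + log(cos(3*x))/3 + 2*sin(x)


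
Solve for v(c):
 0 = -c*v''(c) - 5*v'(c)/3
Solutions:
 v(c) = C1 + C2/c^(2/3)


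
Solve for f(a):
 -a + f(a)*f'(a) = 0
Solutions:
 f(a) = -sqrt(C1 + a^2)
 f(a) = sqrt(C1 + a^2)


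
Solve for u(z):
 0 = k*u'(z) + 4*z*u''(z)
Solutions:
 u(z) = C1 + z^(1 - re(k)/4)*(C2*sin(log(z)*Abs(im(k))/4) + C3*cos(log(z)*im(k)/4))


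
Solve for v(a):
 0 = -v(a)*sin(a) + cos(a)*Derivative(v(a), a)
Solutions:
 v(a) = C1/cos(a)


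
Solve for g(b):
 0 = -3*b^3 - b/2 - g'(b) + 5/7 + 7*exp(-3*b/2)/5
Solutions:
 g(b) = C1 - 3*b^4/4 - b^2/4 + 5*b/7 - 14*exp(-3*b/2)/15


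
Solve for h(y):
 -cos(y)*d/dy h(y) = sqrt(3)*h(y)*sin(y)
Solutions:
 h(y) = C1*cos(y)^(sqrt(3))


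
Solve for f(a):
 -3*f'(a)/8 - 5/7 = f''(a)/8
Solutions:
 f(a) = C1 + C2*exp(-3*a) - 40*a/21


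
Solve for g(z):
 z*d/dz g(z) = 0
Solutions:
 g(z) = C1


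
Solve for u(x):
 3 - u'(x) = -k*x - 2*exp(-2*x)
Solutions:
 u(x) = C1 + k*x^2/2 + 3*x - exp(-2*x)


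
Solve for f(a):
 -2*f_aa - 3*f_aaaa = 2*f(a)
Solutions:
 f(a) = (C1*sin(2^(1/4)*3^(3/4)*a*cos(atan(sqrt(5))/2)/3) + C2*cos(2^(1/4)*3^(3/4)*a*cos(atan(sqrt(5))/2)/3))*exp(-2^(1/4)*3^(3/4)*a*sin(atan(sqrt(5))/2)/3) + (C3*sin(2^(1/4)*3^(3/4)*a*cos(atan(sqrt(5))/2)/3) + C4*cos(2^(1/4)*3^(3/4)*a*cos(atan(sqrt(5))/2)/3))*exp(2^(1/4)*3^(3/4)*a*sin(atan(sqrt(5))/2)/3)


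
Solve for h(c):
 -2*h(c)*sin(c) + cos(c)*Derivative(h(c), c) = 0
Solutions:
 h(c) = C1/cos(c)^2


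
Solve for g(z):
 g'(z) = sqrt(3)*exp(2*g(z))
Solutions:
 g(z) = log(-sqrt(-1/(C1 + sqrt(3)*z))) - log(2)/2
 g(z) = log(-1/(C1 + sqrt(3)*z))/2 - log(2)/2


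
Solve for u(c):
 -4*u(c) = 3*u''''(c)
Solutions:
 u(c) = (C1*sin(3^(3/4)*c/3) + C2*cos(3^(3/4)*c/3))*exp(-3^(3/4)*c/3) + (C3*sin(3^(3/4)*c/3) + C4*cos(3^(3/4)*c/3))*exp(3^(3/4)*c/3)


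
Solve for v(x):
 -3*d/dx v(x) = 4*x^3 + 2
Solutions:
 v(x) = C1 - x^4/3 - 2*x/3


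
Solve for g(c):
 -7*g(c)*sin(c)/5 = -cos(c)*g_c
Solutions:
 g(c) = C1/cos(c)^(7/5)


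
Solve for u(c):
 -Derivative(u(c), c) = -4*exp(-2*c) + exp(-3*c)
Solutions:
 u(c) = C1 - 2*exp(-2*c) + exp(-3*c)/3


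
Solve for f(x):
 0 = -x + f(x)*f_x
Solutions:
 f(x) = -sqrt(C1 + x^2)
 f(x) = sqrt(C1 + x^2)


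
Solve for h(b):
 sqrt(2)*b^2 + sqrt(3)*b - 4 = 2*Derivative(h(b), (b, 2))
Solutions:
 h(b) = C1 + C2*b + sqrt(2)*b^4/24 + sqrt(3)*b^3/12 - b^2


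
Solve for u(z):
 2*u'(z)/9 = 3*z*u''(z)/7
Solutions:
 u(z) = C1 + C2*z^(41/27)


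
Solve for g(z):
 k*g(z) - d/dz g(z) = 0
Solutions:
 g(z) = C1*exp(k*z)


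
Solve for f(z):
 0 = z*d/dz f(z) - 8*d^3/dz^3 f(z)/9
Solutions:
 f(z) = C1 + Integral(C2*airyai(3^(2/3)*z/2) + C3*airybi(3^(2/3)*z/2), z)


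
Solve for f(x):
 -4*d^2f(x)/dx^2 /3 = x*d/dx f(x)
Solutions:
 f(x) = C1 + C2*erf(sqrt(6)*x/4)


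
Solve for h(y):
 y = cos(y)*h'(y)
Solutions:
 h(y) = C1 + Integral(y/cos(y), y)


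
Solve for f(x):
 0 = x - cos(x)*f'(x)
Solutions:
 f(x) = C1 + Integral(x/cos(x), x)


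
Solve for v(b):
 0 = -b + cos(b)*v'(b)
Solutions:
 v(b) = C1 + Integral(b/cos(b), b)


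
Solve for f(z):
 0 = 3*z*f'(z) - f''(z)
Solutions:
 f(z) = C1 + C2*erfi(sqrt(6)*z/2)


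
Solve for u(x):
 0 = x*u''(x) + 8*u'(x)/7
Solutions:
 u(x) = C1 + C2/x^(1/7)


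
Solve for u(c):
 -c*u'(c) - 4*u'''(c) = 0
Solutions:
 u(c) = C1 + Integral(C2*airyai(-2^(1/3)*c/2) + C3*airybi(-2^(1/3)*c/2), c)


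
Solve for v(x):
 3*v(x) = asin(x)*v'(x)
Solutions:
 v(x) = C1*exp(3*Integral(1/asin(x), x))


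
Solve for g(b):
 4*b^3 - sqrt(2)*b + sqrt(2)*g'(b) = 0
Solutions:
 g(b) = C1 - sqrt(2)*b^4/2 + b^2/2


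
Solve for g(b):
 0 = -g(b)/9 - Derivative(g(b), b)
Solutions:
 g(b) = C1*exp(-b/9)


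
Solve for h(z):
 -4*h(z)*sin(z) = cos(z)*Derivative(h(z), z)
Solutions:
 h(z) = C1*cos(z)^4


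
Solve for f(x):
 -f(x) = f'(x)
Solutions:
 f(x) = C1*exp(-x)


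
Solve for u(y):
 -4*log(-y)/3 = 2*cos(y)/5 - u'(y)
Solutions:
 u(y) = C1 + 4*y*log(-y)/3 - 4*y/3 + 2*sin(y)/5


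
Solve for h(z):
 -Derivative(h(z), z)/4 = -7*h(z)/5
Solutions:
 h(z) = C1*exp(28*z/5)


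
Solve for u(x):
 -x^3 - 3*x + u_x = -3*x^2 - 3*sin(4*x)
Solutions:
 u(x) = C1 + x^4/4 - x^3 + 3*x^2/2 + 3*cos(4*x)/4


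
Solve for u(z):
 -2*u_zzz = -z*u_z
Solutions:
 u(z) = C1 + Integral(C2*airyai(2^(2/3)*z/2) + C3*airybi(2^(2/3)*z/2), z)


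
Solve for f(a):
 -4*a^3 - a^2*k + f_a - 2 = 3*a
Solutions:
 f(a) = C1 + a^4 + a^3*k/3 + 3*a^2/2 + 2*a


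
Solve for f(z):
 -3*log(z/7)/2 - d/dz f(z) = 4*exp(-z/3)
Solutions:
 f(z) = C1 - 3*z*log(z)/2 + 3*z*(1 + log(7))/2 + 12*exp(-z/3)


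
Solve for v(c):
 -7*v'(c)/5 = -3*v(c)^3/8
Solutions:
 v(c) = -2*sqrt(7)*sqrt(-1/(C1 + 15*c))
 v(c) = 2*sqrt(7)*sqrt(-1/(C1 + 15*c))


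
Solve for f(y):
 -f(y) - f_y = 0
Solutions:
 f(y) = C1*exp(-y)


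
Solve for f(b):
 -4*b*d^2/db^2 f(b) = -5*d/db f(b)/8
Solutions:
 f(b) = C1 + C2*b^(37/32)


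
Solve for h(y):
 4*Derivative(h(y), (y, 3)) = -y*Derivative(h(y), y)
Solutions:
 h(y) = C1 + Integral(C2*airyai(-2^(1/3)*y/2) + C3*airybi(-2^(1/3)*y/2), y)


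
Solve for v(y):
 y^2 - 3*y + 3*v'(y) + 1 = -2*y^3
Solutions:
 v(y) = C1 - y^4/6 - y^3/9 + y^2/2 - y/3


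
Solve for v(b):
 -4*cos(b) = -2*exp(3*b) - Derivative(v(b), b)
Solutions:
 v(b) = C1 - 2*exp(3*b)/3 + 4*sin(b)


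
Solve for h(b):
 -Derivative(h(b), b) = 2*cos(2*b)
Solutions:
 h(b) = C1 - sin(2*b)


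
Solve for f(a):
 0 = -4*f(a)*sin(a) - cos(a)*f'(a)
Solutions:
 f(a) = C1*cos(a)^4


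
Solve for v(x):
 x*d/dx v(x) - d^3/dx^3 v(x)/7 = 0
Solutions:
 v(x) = C1 + Integral(C2*airyai(7^(1/3)*x) + C3*airybi(7^(1/3)*x), x)


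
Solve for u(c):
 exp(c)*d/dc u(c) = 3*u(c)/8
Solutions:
 u(c) = C1*exp(-3*exp(-c)/8)


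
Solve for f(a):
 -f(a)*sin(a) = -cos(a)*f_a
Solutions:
 f(a) = C1/cos(a)


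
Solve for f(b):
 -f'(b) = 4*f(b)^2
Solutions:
 f(b) = 1/(C1 + 4*b)


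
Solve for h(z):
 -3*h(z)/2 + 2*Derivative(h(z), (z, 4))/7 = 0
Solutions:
 h(z) = C1*exp(-sqrt(2)*21^(1/4)*z/2) + C2*exp(sqrt(2)*21^(1/4)*z/2) + C3*sin(sqrt(2)*21^(1/4)*z/2) + C4*cos(sqrt(2)*21^(1/4)*z/2)


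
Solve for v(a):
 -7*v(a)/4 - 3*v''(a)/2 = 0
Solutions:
 v(a) = C1*sin(sqrt(42)*a/6) + C2*cos(sqrt(42)*a/6)


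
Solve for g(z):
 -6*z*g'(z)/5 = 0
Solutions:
 g(z) = C1


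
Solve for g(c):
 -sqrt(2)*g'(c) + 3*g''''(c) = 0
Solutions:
 g(c) = C1 + C4*exp(2^(1/6)*3^(2/3)*c/3) + (C2*sin(6^(1/6)*c/2) + C3*cos(6^(1/6)*c/2))*exp(-2^(1/6)*3^(2/3)*c/6)


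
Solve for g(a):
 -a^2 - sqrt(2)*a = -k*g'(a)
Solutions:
 g(a) = C1 + a^3/(3*k) + sqrt(2)*a^2/(2*k)


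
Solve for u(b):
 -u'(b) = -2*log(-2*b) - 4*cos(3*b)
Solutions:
 u(b) = C1 + 2*b*log(-b) - 2*b + 2*b*log(2) + 4*sin(3*b)/3


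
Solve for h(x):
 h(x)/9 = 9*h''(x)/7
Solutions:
 h(x) = C1*exp(-sqrt(7)*x/9) + C2*exp(sqrt(7)*x/9)


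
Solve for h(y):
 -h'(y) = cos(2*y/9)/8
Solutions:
 h(y) = C1 - 9*sin(2*y/9)/16


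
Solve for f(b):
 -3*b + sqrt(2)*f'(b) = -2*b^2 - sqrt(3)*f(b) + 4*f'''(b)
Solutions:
 f(b) = C1*exp(-b*(sqrt(6)/(sqrt(81 - 2*sqrt(2)) + 9)^(1/3) + sqrt(3)*(sqrt(81 - 2*sqrt(2)) + 9)^(1/3))/12)*sin(b*(-sqrt(2)/(sqrt(81 - 2*sqrt(2)) + 9)^(1/3) + (sqrt(81 - 2*sqrt(2)) + 9)^(1/3))/4) + C2*exp(-b*(sqrt(6)/(sqrt(81 - 2*sqrt(2)) + 9)^(1/3) + sqrt(3)*(sqrt(81 - 2*sqrt(2)) + 9)^(1/3))/12)*cos(b*(-sqrt(2)/(sqrt(81 - 2*sqrt(2)) + 9)^(1/3) + (sqrt(81 - 2*sqrt(2)) + 9)^(1/3))/4) + C3*exp(b*(sqrt(6)/(sqrt(81 - 2*sqrt(2)) + 9)^(1/3) + sqrt(3)*(sqrt(81 - 2*sqrt(2)) + 9)^(1/3))/6) - 2*sqrt(3)*b^2/3 + sqrt(3)*b + 4*sqrt(2)*b/3 - 8*sqrt(3)/9 - sqrt(2)


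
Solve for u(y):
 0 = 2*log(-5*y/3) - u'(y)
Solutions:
 u(y) = C1 + 2*y*log(-y) + 2*y*(-log(3) - 1 + log(5))


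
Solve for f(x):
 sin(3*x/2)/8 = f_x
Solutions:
 f(x) = C1 - cos(3*x/2)/12


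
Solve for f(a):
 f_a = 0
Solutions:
 f(a) = C1


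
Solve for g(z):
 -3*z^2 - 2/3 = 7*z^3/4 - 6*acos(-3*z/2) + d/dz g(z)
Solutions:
 g(z) = C1 - 7*z^4/16 - z^3 + 6*z*acos(-3*z/2) - 2*z/3 + 2*sqrt(4 - 9*z^2)


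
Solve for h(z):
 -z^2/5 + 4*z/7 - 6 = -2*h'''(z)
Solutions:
 h(z) = C1 + C2*z + C3*z^2 + z^5/600 - z^4/84 + z^3/2


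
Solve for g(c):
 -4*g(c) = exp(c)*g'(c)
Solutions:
 g(c) = C1*exp(4*exp(-c))


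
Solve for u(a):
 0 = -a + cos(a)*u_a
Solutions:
 u(a) = C1 + Integral(a/cos(a), a)


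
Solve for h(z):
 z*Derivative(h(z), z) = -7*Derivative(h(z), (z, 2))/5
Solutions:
 h(z) = C1 + C2*erf(sqrt(70)*z/14)


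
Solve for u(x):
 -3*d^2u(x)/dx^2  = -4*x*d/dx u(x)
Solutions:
 u(x) = C1 + C2*erfi(sqrt(6)*x/3)


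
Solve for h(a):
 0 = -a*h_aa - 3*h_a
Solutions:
 h(a) = C1 + C2/a^2


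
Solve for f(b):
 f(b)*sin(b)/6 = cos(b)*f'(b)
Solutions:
 f(b) = C1/cos(b)^(1/6)


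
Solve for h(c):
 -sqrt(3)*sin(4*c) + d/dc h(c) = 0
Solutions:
 h(c) = C1 - sqrt(3)*cos(4*c)/4


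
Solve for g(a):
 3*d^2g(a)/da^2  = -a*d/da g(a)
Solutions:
 g(a) = C1 + C2*erf(sqrt(6)*a/6)


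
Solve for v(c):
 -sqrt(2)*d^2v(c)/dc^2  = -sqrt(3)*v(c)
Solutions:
 v(c) = C1*exp(-2^(3/4)*3^(1/4)*c/2) + C2*exp(2^(3/4)*3^(1/4)*c/2)


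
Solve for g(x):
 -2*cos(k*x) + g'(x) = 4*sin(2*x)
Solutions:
 g(x) = C1 - 2*cos(2*x) + 2*sin(k*x)/k


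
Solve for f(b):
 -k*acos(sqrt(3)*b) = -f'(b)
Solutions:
 f(b) = C1 + k*(b*acos(sqrt(3)*b) - sqrt(3)*sqrt(1 - 3*b^2)/3)


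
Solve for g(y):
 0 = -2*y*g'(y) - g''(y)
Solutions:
 g(y) = C1 + C2*erf(y)


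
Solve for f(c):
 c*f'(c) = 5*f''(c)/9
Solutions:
 f(c) = C1 + C2*erfi(3*sqrt(10)*c/10)


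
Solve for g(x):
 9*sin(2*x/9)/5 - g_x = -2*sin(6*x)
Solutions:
 g(x) = C1 - 81*cos(2*x/9)/10 - cos(6*x)/3


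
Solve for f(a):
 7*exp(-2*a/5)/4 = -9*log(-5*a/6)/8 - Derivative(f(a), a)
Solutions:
 f(a) = C1 - 9*a*log(-a)/8 + 9*a*(-log(5) + 1 + log(6))/8 + 35*exp(-2*a/5)/8


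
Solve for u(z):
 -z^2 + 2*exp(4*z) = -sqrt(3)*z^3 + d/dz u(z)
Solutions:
 u(z) = C1 + sqrt(3)*z^4/4 - z^3/3 + exp(4*z)/2


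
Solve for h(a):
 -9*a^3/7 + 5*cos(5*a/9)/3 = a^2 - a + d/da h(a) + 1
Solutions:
 h(a) = C1 - 9*a^4/28 - a^3/3 + a^2/2 - a + 3*sin(5*a/9)


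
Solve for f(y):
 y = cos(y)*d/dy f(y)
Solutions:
 f(y) = C1 + Integral(y/cos(y), y)


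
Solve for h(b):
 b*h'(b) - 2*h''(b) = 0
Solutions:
 h(b) = C1 + C2*erfi(b/2)


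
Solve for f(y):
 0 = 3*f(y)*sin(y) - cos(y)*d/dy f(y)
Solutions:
 f(y) = C1/cos(y)^3


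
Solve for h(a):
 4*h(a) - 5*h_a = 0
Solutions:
 h(a) = C1*exp(4*a/5)


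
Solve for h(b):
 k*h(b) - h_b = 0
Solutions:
 h(b) = C1*exp(b*k)


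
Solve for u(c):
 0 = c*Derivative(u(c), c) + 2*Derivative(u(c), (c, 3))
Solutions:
 u(c) = C1 + Integral(C2*airyai(-2^(2/3)*c/2) + C3*airybi(-2^(2/3)*c/2), c)


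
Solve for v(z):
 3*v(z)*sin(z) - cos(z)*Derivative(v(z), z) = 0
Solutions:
 v(z) = C1/cos(z)^3


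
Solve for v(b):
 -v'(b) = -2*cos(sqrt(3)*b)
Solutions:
 v(b) = C1 + 2*sqrt(3)*sin(sqrt(3)*b)/3
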